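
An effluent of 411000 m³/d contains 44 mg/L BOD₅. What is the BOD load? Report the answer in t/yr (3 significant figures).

6610 t/yr

411000 m³/d = 4.757 m³/s.
Mass flux = Q·C = 4.757 m³/s × 44 g/m³ = 209.3 g/s.
= 209.3 g/s × 31.56 = 6605 t/yr.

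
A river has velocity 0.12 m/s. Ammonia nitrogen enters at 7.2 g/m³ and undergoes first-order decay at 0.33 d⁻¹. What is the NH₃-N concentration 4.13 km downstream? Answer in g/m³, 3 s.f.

Travel time t = 4.13 km / 0.12 m/s = 4130/0.12 = 3.442e+04 s = 0.3983 d.
First-order decay: C = 7.2·exp(−0.33·0.3983) = 7.2·0.8768 = 6.313 g/m³.

6.31 g/m³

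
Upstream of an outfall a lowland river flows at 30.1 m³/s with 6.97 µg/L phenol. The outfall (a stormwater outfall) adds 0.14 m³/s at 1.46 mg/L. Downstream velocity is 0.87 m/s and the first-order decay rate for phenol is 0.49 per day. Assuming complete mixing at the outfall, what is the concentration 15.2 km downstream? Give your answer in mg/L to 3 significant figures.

6.97 µg/L = 0.00697 mg/L.
After complete mixing, C₀ = (0.14·1.46 + 30.1·0.00697) / 30.24 = 0.0137 mg/L.
Travel time t = 1.52e+04 m / 0.87 m/s = 1.747e+04 s = 0.2022 d.
C = 0.0137·exp(−0.49·0.2022) = 0.0137·0.9057 = 0.0124 mg/L.

0.0124 mg/L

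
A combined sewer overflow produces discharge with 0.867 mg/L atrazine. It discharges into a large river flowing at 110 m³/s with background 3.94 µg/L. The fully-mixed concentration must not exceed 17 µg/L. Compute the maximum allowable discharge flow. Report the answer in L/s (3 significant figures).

3.94 µg/L = 0.00394 mg/L.
17 µg/L = 0.017 mg/L.
Mass balance at complete mixing: C_std·(Q_w + Q_r) = Q_w·C_e + Q_r·C_b.
Rearranging, Q_w = Q_r·(C_std − C_b)/(C_e − C_std) = 110·(0.017 − 0.00394) / (0.867 − 0.017) = 1.69 m³/s.
= 1690 L/s.

1690 L/s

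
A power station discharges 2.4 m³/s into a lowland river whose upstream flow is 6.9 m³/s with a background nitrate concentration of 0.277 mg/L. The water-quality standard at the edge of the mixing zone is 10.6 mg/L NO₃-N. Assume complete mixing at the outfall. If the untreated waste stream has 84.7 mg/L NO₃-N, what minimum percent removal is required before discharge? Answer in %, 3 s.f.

Mass balance: 10.6·9.3 = 2.4·Cₑ + 6.9·0.277.
Cₑ = (98.58 − 1.911) / 2.4 = 40.28 mg/L.
Required removal = 1 − 40.28/84.7 = 52.45 %.

52.4 %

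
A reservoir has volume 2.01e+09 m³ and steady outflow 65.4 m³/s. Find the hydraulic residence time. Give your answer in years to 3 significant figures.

0.974 yr

Q = 65.4 m³/s × 3.156e+07 s/yr = 2.064e+09 m³/yr.
Hydraulic residence time τ = V/Q = 2.01e+09/2.064e+09 = 0.9739 yr.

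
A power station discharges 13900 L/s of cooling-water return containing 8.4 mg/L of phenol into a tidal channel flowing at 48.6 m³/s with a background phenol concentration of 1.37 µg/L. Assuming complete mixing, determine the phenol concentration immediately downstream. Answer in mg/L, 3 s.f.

1.87 mg/L

13900 L/s = 13.9 m³/s.
1.37 µg/L = 0.00137 mg/L.
By mass balance at complete mixing, C = (13.9·8.4 + 48.6·0.00137) / (13.9 + 48.6) = 116.8/62.5 = 1.869 mg/L.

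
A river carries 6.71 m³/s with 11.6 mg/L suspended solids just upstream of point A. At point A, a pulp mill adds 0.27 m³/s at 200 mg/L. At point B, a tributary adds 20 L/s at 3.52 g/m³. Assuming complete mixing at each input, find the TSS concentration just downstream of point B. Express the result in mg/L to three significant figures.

After input A: C = (6.71·11.6 + 0.27·200) / 6.98 = 18.89 mg/L.
20 L/s = 0.02 m³/s.
After input B: C = (6.98·18.89 + 0.02·3.52) / 7 = 18.84 mg/L.

18.8 mg/L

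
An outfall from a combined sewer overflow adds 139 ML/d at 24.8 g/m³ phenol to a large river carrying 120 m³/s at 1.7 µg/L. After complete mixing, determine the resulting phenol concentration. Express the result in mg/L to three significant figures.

139 ML/d = 1.609 m³/s.
1.7 µg/L = 0.0017 mg/L.
By mass balance at complete mixing, C = (1.609·24.8 + 120·0.0017) / (1.609 + 120) = 40.1/121.6 = 0.3298 mg/L.

0.330 mg/L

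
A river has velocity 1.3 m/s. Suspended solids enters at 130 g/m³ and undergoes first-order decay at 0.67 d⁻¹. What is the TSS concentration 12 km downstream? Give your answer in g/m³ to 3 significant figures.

Travel time t = 12 km / 1.3 m/s = 1.2e+04/1.3 = 9231 s = 0.1068 d.
First-order decay: C = 130·exp(−0.67·0.1068) = 130·0.9309 = 121 g/m³.

121 g/m³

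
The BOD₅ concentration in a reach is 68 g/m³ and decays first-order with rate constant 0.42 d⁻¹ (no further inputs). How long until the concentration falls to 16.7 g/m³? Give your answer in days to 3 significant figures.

t = ln(C₀/C)/k = ln(68/16.7)/0.42 = 1.404/0.42 = 3.343 d.

3.34 d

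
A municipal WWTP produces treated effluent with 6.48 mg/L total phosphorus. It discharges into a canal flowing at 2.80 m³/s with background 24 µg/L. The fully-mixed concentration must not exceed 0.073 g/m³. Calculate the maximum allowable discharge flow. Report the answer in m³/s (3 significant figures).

0.0214 m³/s

24 µg/L = 0.024 mg/L.
Mass balance at complete mixing: C_std·(Q_w + Q_r) = Q_w·C_e + Q_r·C_b.
Rearranging, Q_w = Q_r·(C_std − C_b)/(C_e − C_std) = 2.80·(0.073 − 0.024) / (6.48 − 0.073) = 0.02141 m³/s.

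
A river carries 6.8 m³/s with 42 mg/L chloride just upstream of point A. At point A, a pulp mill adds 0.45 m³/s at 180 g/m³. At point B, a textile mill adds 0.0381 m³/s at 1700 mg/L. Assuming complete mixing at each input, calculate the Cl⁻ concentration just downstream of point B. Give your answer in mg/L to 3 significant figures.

After input A: C = (6.8·42 + 0.45·180) / 7.25 = 50.57 mg/L.
After input B: C = (7.25·50.57 + 0.0381·1700) / 7.288 = 59.19 mg/L.

59.2 mg/L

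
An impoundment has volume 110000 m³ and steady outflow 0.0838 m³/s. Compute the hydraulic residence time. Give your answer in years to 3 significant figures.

Q = 0.0838 m³/s × 3.156e+07 s/yr = 2.645e+06 m³/yr.
Hydraulic residence time τ = V/Q = 110000/2.645e+06 = 0.0416 yr.

0.0416 yr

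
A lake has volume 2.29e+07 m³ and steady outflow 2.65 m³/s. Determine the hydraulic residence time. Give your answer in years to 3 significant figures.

0.274 yr

Q = 2.65 m³/s × 3.156e+07 s/yr = 8.363e+07 m³/yr.
Hydraulic residence time τ = V/Q = 2.29e+07/8.363e+07 = 0.2738 yr.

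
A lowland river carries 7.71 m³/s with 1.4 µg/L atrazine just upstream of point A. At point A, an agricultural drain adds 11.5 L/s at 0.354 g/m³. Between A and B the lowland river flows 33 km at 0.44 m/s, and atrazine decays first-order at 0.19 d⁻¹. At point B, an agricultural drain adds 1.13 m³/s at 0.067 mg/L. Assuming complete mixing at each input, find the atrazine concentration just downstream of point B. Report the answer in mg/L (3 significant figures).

0.00998 mg/L

1.4 µg/L = 0.0014 mg/L.
11.5 L/s = 0.0115 m³/s.
After input A: C = (7.71·0.0014 + 0.0115·0.354) / 7.721 = 0.001925 mg/L.
Over the 33 km reach to input B (t = 7.5e+04 s = 0.8681 d), decay gives C = 0.001925·exp(−0.19·0.8681) = 0.001632 mg/L.
After input B: C = (7.721·0.001632 + 1.13·0.067) / 8.851 = 0.009977 mg/L.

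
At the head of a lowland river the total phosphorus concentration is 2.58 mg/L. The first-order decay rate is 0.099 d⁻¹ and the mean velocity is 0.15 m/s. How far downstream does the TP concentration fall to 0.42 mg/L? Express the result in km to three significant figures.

From C = C₀·e^(−kt), t = ln(C₀/C)/k = ln(2.58/0.42)/0.099 = 1.815/0.099 = 18.34 d.
Distance = v·t = 0.15 m/s × 1.584e+06 s = 2.376e+05 m = 237.6 km.

238 km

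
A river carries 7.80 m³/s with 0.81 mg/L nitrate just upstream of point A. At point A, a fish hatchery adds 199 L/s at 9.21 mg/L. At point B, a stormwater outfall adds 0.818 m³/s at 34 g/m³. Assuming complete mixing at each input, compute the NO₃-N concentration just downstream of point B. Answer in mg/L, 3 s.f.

199 L/s = 0.199 m³/s.
After input A: C = (7.8·0.81 + 0.199·9.21) / 7.999 = 1.019 mg/L.
After input B: C = (7.999·1.019 + 0.818·34) / 8.817 = 4.079 mg/L.

4.08 mg/L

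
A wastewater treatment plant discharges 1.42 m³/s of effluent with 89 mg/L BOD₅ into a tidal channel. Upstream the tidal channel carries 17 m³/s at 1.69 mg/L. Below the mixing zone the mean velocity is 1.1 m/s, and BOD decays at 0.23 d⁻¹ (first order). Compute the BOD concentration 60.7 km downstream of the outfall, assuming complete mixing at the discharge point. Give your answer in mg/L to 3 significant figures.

7.27 mg/L

After complete mixing, C₀ = (1.42·89 + 17·1.69) / 18.42 = 8.421 mg/L.
Travel time t = 6.07e+04 m / 1.1 m/s = 5.518e+04 s = 0.6387 d.
C = 8.421·exp(−0.23·0.6387) = 8.421·0.8634 = 7.27 mg/L.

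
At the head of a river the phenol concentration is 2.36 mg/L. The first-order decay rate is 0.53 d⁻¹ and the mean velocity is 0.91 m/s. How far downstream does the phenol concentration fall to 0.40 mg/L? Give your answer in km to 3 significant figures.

263 km

From C = C₀·e^(−kt), t = ln(C₀/C)/k = ln(2.36/0.40)/0.53 = 1.775/0.53 = 3.349 d.
Distance = v·t = 0.91 m/s × 2.894e+05 s = 2.633e+05 m = 263.3 km.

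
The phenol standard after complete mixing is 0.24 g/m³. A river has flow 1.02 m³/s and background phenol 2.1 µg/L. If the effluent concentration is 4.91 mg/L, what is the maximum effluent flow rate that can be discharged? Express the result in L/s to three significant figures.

2.1 µg/L = 0.0021 mg/L.
Mass balance at complete mixing: C_std·(Q_w + Q_r) = Q_w·C_e + Q_r·C_b.
Rearranging, Q_w = Q_r·(C_std − C_b)/(C_e − C_std) = 1.02·(0.24 − 0.0021) / (4.91 − 0.24) = 0.05196 m³/s.
= 51.96 L/s.

52.0 L/s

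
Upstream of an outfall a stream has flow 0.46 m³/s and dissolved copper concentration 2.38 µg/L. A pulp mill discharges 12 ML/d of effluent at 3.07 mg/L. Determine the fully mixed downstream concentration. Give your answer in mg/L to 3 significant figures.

0.714 mg/L

12 ML/d = 0.1389 m³/s.
2.38 µg/L = 0.00238 mg/L.
Flow-weighted mixing gives C = (0.1389·3.07 + 0.46·0.00238) / (0.1389 + 0.46) = 0.4275/0.5989 = 0.7138 mg/L.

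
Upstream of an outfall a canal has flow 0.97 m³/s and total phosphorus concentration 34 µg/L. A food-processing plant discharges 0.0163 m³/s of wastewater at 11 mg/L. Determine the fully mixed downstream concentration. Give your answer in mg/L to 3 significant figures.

34 µg/L = 0.034 mg/L.
Flow-weighted mixing gives C = (0.0163·11 + 0.97·0.034) / (0.0163 + 0.97) = 0.2123/0.9863 = 0.2152 mg/L.

0.215 mg/L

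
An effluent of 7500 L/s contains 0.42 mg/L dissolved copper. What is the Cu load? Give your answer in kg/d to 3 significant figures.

7500 L/s = 7.5 m³/s.
Mass flux = Q·C = 7.5 m³/s × 0.42 g/m³ = 3.15 g/s.
= 3.15 g/s × 86.4 = 272.2 kg/d.

272 kg/d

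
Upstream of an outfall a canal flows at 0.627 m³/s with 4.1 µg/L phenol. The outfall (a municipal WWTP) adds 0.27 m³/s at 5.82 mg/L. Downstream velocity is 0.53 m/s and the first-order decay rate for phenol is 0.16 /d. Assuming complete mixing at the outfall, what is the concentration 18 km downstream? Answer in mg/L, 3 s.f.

4.1 µg/L = 0.0041 mg/L.
After complete mixing, C₀ = (0.27·5.82 + 0.627·0.0041) / 0.897 = 1.755 mg/L.
Travel time t = 1.8e+04 m / 0.53 m/s = 3.396e+04 s = 0.3931 d.
C = 1.755·exp(−0.16·0.3931) = 1.755·0.939 = 1.648 mg/L.

1.65 mg/L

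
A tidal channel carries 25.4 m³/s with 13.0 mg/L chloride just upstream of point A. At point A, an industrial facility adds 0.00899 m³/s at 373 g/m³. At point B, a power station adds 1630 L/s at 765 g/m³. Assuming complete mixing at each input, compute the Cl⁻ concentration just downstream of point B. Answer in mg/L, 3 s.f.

58.5 mg/L

After input A: C = (25.4·13 + 0.00899·373) / 25.41 = 13.13 mg/L.
1630 L/s = 1.63 m³/s.
After input B: C = (25.41·13.13 + 1.63·765) / 27.04 = 58.45 mg/L.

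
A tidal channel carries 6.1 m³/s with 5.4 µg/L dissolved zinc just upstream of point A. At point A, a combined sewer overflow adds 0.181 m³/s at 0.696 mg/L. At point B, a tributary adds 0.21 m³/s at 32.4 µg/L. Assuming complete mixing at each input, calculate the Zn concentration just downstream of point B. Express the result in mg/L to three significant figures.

5.4 µg/L = 0.0054 mg/L.
After input A: C = (6.1·0.0054 + 0.181·0.696) / 6.281 = 0.0253 mg/L.
32.4 µg/L = 0.0324 mg/L.
After input B: C = (6.281·0.0253 + 0.21·0.0324) / 6.491 = 0.02553 mg/L.

0.0255 mg/L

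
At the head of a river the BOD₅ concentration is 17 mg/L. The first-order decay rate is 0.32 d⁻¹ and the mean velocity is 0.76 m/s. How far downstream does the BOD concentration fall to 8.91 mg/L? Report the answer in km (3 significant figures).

From C = C₀·e^(−kt), t = ln(C₀/C)/k = ln(17/8.91)/0.32 = 0.646/0.32 = 2.019 d.
Distance = v·t = 0.76 m/s × 1.744e+05 s = 1.326e+05 m = 132.6 km.

133 km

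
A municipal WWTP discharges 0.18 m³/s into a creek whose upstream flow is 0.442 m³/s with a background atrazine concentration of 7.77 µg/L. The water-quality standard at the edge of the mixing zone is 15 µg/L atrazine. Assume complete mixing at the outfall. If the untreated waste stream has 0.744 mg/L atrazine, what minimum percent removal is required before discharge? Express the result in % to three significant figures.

7.77 µg/L = 0.00777 mg/L.
15 µg/L = 0.015 mg/L.
Mass balance: 0.015·0.622 = 0.18·Cₑ + 0.442·0.00777.
Cₑ = (0.00933 − 0.003434) / 0.18 = 0.03275 mg/L.
Required removal = 1 − 0.03275/0.744 = 95.6 %.

95.6 %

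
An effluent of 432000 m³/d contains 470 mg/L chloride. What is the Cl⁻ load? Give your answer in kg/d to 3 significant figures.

432000 m³/d = 5 m³/s.
Mass flux = Q·C = 5 m³/s × 470 g/m³ = 2350 g/s.
= 2350 g/s × 86.4 = 2.03e+05 kg/d.

203000 kg/d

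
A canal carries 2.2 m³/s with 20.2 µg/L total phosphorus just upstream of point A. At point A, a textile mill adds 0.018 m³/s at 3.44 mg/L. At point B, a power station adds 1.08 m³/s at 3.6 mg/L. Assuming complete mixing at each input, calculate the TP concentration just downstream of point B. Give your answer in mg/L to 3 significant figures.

20.2 µg/L = 0.0202 mg/L.
After input A: C = (2.2·0.0202 + 0.018·3.44) / 2.218 = 0.04795 mg/L.
After input B: C = (2.218·0.04795 + 1.08·3.6) / 3.298 = 1.211 mg/L.

1.21 mg/L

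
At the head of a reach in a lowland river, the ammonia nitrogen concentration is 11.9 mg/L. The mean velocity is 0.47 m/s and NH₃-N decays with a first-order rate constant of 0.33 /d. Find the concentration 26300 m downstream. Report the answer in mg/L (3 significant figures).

Travel time t = 26300 m / 0.47 m/s = 2.63e+04/0.47 = 5.596e+04 s = 0.6477 d.
First-order decay: C = 11.9·exp(−0.33·0.6477) = 11.9·0.8076 = 9.61 mg/L.

9.61 mg/L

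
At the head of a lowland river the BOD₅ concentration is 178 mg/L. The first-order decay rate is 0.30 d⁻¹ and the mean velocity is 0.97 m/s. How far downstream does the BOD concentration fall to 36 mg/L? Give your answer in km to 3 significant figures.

446 km

From C = C₀·e^(−kt), t = ln(C₀/C)/k = ln(178/36)/0.30 = 1.598/0.30 = 5.328 d.
Distance = v·t = 0.97 m/s × 4.603e+05 s = 4.465e+05 m = 446.5 km.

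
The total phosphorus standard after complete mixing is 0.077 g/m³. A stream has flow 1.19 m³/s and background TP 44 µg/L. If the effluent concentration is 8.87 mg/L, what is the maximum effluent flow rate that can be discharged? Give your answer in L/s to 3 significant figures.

4.47 L/s

44 µg/L = 0.044 mg/L.
Mass balance at complete mixing: C_std·(Q_w + Q_r) = Q_w·C_e + Q_r·C_b.
Rearranging, Q_w = Q_r·(C_std − C_b)/(C_e − C_std) = 1.19·(0.077 − 0.044) / (8.87 − 0.077) = 0.004466 m³/s.
= 4.466 L/s.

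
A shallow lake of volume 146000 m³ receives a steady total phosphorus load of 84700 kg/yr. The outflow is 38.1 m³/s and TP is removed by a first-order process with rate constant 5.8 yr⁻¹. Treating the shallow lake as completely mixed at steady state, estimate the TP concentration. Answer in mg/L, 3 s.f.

0.0704 mg/L

Outflow Q = 38.1 m³/s × 3.156e+07 s/yr = 1.202e+09 m³/yr.
Steady-state CSTR mass balance: W = Q·C + k·V·C, so C = W/(Q + kV).
Q + kV = 1.202e+09 + 5.8·146000 = 1.203e+09 m³/yr.
C = 84700/1.203e+09 = 7.04e-05 kg/m³ = 0.0704 mg/L.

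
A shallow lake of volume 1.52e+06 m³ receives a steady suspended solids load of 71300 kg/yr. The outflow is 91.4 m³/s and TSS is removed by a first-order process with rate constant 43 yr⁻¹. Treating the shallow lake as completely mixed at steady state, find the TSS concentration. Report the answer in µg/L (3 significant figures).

Outflow Q = 91.4 m³/s × 3.156e+07 s/yr = 2.884e+09 m³/yr.
Steady-state CSTR mass balance: W = Q·C + k·V·C, so C = W/(Q + kV).
Q + kV = 2.884e+09 + 43·1.52e+06 = 2.95e+09 m³/yr.
C = 71300/2.95e+09 = 2.417e-05 kg/m³ = 0.02417 mg/L = 24.17 µg/L.

24.2 µg/L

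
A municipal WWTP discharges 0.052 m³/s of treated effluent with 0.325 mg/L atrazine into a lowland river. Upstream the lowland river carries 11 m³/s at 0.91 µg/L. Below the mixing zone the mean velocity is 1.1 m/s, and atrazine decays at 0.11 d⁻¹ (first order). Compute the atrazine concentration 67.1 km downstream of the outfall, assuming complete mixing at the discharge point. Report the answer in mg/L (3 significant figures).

0.91 µg/L = 0.00091 mg/L.
After complete mixing, C₀ = (0.052·0.325 + 11·0.00091) / 11.05 = 0.002435 mg/L.
Travel time t = 6.71e+04 m / 1.1 m/s = 6.1e+04 s = 0.706 d.
C = 0.002435·exp(−0.11·0.706) = 0.002435·0.9253 = 0.002253 mg/L.

0.00225 mg/L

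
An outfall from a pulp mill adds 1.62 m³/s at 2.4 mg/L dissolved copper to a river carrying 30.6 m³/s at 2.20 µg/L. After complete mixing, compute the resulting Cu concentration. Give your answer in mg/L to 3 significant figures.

0.123 mg/L

2.20 µg/L = 0.0022 mg/L.
Conservation of mass across the mixing zone: C = (1.62·2.4 + 30.6·0.0022) / (1.62 + 30.6) = 3.955/32.22 = 0.1228 mg/L.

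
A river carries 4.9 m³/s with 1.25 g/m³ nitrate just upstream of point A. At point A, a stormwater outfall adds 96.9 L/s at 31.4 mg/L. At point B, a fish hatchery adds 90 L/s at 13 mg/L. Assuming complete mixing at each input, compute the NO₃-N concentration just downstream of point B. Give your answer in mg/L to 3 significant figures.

96.9 L/s = 0.0969 m³/s.
After input A: C = (4.9·1.25 + 0.0969·31.4) / 4.997 = 1.835 mg/L.
90 L/s = 0.09 m³/s.
After input B: C = (4.997·1.835 + 0.09·13) / 5.087 = 2.032 mg/L.

2.03 mg/L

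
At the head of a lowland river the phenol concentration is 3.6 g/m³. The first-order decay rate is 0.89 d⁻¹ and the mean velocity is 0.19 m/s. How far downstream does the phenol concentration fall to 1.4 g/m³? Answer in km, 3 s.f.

17.4 km

From C = C₀·e^(−kt), t = ln(C₀/C)/k = ln(3.6/1.4)/0.89 = 0.9445/0.89 = 1.061 d.
Distance = v·t = 0.19 m/s × 9.169e+04 s = 1.742e+04 m = 17.42 km.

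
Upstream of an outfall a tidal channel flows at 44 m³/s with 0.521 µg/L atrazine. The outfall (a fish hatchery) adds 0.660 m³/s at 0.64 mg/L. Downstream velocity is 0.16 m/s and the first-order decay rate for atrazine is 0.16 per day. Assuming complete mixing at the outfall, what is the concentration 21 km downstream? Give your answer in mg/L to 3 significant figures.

0.521 µg/L = 0.000521 mg/L.
After complete mixing, C₀ = (0.66·0.64 + 44·0.000521) / 44.66 = 0.009971 mg/L.
Travel time t = 2.1e+04 m / 0.16 m/s = 1.312e+05 s = 1.519 d.
C = 0.009971·exp(−0.16·1.519) = 0.009971·0.7842 = 0.00782 mg/L.

0.00782 mg/L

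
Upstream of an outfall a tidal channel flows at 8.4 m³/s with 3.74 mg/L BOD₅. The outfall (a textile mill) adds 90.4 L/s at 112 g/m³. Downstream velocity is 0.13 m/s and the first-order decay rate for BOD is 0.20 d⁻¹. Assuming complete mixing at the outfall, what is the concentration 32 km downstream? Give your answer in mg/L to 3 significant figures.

90.4 L/s = 0.0904 m³/s.
After complete mixing, C₀ = (0.0904·112 + 8.4·3.74) / 8.49 = 4.893 mg/L.
Travel time t = 3.2e+04 m / 0.13 m/s = 2.462e+05 s = 2.849 d.
C = 4.893·exp(−0.20·2.849) = 4.893·0.5656 = 2.767 mg/L.

2.77 mg/L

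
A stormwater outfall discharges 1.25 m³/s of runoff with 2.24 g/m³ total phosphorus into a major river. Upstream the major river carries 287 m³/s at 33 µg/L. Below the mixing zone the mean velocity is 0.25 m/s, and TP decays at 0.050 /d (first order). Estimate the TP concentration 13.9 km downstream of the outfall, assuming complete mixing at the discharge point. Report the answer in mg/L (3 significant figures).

33 µg/L = 0.033 mg/L.
After complete mixing, C₀ = (1.25·2.24 + 287·0.033) / 288.2 = 0.04257 mg/L.
Travel time t = 1.39e+04 m / 0.25 m/s = 5.56e+04 s = 0.6435 d.
C = 0.04257·exp(−0.050·0.6435) = 0.04257·0.9683 = 0.04122 mg/L.

0.0412 mg/L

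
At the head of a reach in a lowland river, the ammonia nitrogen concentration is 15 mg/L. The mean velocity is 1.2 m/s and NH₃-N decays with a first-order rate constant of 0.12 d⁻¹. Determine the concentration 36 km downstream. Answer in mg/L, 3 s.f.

Travel time t = 36 km / 1.2 m/s = 3.6e+04/1.2 = 3e+04 s = 0.3472 d.
First-order decay: C = 15·exp(−0.12·0.3472) = 15·0.9592 = 14.39 mg/L.

14.4 mg/L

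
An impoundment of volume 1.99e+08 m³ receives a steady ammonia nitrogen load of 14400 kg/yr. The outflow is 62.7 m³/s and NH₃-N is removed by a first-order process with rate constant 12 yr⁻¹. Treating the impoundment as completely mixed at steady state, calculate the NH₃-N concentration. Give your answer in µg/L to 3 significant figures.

Outflow Q = 62.7 m³/s × 3.156e+07 s/yr = 1.979e+09 m³/yr.
Steady-state CSTR mass balance: W = Q·C + k·V·C, so C = W/(Q + kV).
Q + kV = 1.979e+09 + 12·1.99e+08 = 4.367e+09 m³/yr.
C = 14400/4.367e+09 = 3.298e-06 kg/m³ = 0.003298 mg/L = 3.298 µg/L.

3.30 µg/L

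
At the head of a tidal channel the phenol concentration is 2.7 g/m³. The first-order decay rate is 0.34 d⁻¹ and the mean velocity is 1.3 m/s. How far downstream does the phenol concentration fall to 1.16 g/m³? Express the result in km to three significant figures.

From C = C₀·e^(−kt), t = ln(C₀/C)/k = ln(2.7/1.16)/0.34 = 0.8448/0.34 = 2.485 d.
Distance = v·t = 1.3 m/s × 2.147e+05 s = 2.791e+05 m = 279.1 km.

279 km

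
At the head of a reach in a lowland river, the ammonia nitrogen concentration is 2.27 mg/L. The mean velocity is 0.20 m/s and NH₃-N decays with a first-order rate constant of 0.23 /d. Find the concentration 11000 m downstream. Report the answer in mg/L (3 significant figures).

Travel time t = 11000 m / 0.20 m/s = 1.1e+04/0.20 = 5.5e+04 s = 0.6366 d.
First-order decay: C = 2.27·exp(−0.23·0.6366) = 2.27·0.8638 = 1.961 mg/L.

1.96 mg/L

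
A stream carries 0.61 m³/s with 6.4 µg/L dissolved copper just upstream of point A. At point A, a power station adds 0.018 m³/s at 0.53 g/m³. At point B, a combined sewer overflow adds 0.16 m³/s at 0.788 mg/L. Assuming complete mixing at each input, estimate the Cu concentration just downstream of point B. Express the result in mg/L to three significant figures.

0.177 mg/L

6.4 µg/L = 0.0064 mg/L.
After input A: C = (0.61·0.0064 + 0.018·0.53) / 0.628 = 0.02141 mg/L.
After input B: C = (0.628·0.02141 + 0.16·0.788) / 0.788 = 0.1771 mg/L.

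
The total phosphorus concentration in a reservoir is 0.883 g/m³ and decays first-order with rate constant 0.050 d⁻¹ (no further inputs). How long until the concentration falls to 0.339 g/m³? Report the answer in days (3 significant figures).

19.1 d

t = ln(C₀/C)/k = ln(0.883/0.339)/0.050 = 0.9573/0.050 = 19.15 d.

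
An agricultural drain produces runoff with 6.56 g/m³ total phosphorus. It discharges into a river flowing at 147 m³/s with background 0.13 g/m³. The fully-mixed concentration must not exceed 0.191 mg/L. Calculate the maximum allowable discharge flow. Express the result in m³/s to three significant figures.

Mass balance at complete mixing: C_std·(Q_w + Q_r) = Q_w·C_e + Q_r·C_b.
Rearranging, Q_w = Q_r·(C_std − C_b)/(C_e − C_std) = 147·(0.191 − 0.13) / (6.56 − 0.191) = 1.408 m³/s.

1.41 m³/s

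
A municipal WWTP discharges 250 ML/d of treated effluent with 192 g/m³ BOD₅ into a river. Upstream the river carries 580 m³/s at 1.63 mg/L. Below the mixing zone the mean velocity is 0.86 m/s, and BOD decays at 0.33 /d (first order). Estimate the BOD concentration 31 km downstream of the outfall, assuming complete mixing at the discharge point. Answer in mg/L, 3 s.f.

250 ML/d = 2.894 m³/s.
After complete mixing, C₀ = (2.894·192 + 580·1.63) / 582.9 = 2.575 mg/L.
Travel time t = 3.1e+04 m / 0.86 m/s = 3.605e+04 s = 0.4172 d.
C = 2.575·exp(−0.33·0.4172) = 2.575·0.8714 = 2.244 mg/L.

2.24 mg/L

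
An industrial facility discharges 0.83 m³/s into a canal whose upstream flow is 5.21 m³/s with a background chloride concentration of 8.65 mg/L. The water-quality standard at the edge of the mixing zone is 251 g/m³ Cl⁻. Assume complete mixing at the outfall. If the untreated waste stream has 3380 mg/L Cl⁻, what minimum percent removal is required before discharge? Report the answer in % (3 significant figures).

Mass balance: 251·6.04 = 0.83·Cₑ + 5.21·8.65.
Cₑ = (1516 − 45.07) / 0.83 = 1772 mg/L.
Required removal = 1 − 1772/3380 = 47.57 %.

47.6 %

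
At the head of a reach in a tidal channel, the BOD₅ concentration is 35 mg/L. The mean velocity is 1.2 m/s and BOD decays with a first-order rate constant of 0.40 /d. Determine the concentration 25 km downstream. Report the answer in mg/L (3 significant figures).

31.8 mg/L

Travel time t = 25 km / 1.2 m/s = 2.5e+04/1.2 = 2.083e+04 s = 0.2411 d.
First-order decay: C = 35·exp(−0.40·0.2411) = 35·0.9081 = 31.78 mg/L.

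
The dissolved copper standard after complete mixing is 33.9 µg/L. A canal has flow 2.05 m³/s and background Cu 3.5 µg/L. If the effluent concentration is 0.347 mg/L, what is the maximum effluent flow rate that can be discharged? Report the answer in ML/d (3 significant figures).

17.2 ML/d

3.5 µg/L = 0.0035 mg/L.
33.9 µg/L = 0.0339 mg/L.
Mass balance at complete mixing: C_std·(Q_w + Q_r) = Q_w·C_e + Q_r·C_b.
Rearranging, Q_w = Q_r·(C_std − C_b)/(C_e − C_std) = 2.05·(0.0339 − 0.0035) / (0.347 − 0.0339) = 0.199 m³/s.
= 17.2 ML/d.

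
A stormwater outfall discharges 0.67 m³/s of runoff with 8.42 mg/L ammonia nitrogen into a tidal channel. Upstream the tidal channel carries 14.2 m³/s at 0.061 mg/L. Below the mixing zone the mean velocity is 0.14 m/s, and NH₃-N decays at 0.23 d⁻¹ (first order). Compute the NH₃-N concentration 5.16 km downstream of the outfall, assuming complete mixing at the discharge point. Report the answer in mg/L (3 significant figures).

0.397 mg/L

After complete mixing, C₀ = (0.67·8.42 + 14.2·0.061) / 14.87 = 0.4376 mg/L.
Travel time t = 5160 m / 0.14 m/s = 3.686e+04 s = 0.4266 d.
C = 0.4376·exp(−0.23·0.4266) = 0.4376·0.9065 = 0.3967 mg/L.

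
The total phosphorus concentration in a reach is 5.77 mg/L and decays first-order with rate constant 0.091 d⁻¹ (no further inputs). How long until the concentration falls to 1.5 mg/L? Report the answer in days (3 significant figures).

14.8 d

t = ln(C₀/C)/k = ln(5.77/1.5)/0.091 = 1.347/0.091 = 14.8 d.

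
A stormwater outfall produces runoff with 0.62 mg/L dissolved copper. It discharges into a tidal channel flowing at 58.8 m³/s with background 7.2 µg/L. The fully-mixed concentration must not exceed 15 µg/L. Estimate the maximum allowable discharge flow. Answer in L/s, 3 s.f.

7.2 µg/L = 0.0072 mg/L.
15 µg/L = 0.015 mg/L.
Mass balance at complete mixing: C_std·(Q_w + Q_r) = Q_w·C_e + Q_r·C_b.
Rearranging, Q_w = Q_r·(C_std − C_b)/(C_e − C_std) = 58.8·(0.015 − 0.0072) / (0.62 − 0.015) = 0.7581 m³/s.
= 758.1 L/s.

758 L/s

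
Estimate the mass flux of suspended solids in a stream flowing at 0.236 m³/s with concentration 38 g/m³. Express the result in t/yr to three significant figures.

283 t/yr

Mass flux = Q·C = 0.236 m³/s × 38 g/m³ = 8.968 g/s.
= 8.968 g/s × 31.56 = 283 t/yr.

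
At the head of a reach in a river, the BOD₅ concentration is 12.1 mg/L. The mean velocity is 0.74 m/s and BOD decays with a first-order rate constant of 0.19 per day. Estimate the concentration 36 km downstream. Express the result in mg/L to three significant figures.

Travel time t = 36 km / 0.74 m/s = 3.6e+04/0.74 = 4.865e+04 s = 0.5631 d.
First-order decay: C = 12.1·exp(−0.19·0.5631) = 12.1·0.8985 = 10.87 mg/L.

10.9 mg/L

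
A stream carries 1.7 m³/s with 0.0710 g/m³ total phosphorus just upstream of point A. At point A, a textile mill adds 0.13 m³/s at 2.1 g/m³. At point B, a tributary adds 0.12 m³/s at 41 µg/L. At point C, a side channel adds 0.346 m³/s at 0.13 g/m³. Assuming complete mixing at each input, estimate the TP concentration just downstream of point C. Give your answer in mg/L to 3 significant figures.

After input A: C = (1.7·0.071 + 0.13·2.1) / 1.83 = 0.2151 mg/L.
41 µg/L = 0.041 mg/L.
After input B: C = (1.83·0.2151 + 0.12·0.041) / 1.95 = 0.2044 mg/L.
After input C: C = (1.95·0.2044 + 0.346·0.13) / 2.296 = 0.1932 mg/L.

0.193 mg/L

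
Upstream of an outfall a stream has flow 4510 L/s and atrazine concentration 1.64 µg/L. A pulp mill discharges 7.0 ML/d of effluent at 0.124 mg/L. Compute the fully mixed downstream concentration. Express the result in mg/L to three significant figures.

7.0 ML/d = 0.08102 m³/s.
4510 L/s = 4.51 m³/s.
1.64 µg/L = 0.00164 mg/L.
Conservation of mass across the mixing zone: C = (0.08102·0.124 + 4.51·0.00164) / (0.08102 + 4.51) = 0.01744/4.591 = 0.003799 mg/L.

0.00380 mg/L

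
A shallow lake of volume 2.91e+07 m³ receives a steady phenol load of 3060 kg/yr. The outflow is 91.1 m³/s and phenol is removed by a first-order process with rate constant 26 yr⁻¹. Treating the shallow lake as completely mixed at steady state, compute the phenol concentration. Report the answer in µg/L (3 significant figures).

0.843 µg/L

Outflow Q = 91.1 m³/s × 3.156e+07 s/yr = 2.875e+09 m³/yr.
Steady-state CSTR mass balance: W = Q·C + k·V·C, so C = W/(Q + kV).
Q + kV = 2.875e+09 + 26·2.91e+07 = 3.631e+09 m³/yr.
C = 3060/3.631e+09 = 8.426e-07 kg/m³ = 0.0008426 mg/L = 0.8426 µg/L.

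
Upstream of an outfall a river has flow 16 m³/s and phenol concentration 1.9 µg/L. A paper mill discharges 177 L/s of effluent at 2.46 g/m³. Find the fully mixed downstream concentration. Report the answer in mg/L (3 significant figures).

177 L/s = 0.177 m³/s.
1.9 µg/L = 0.0019 mg/L.
Conservation of mass across the mixing zone: C = (0.177·2.46 + 16·0.0019) / (0.177 + 16) = 0.4658/16.18 = 0.0288 mg/L.

0.0288 mg/L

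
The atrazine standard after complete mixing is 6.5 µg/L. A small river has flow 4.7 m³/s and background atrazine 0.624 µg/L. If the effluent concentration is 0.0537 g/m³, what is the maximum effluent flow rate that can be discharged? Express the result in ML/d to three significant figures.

50.6 ML/d

0.624 µg/L = 0.000624 mg/L.
6.5 µg/L = 0.0065 mg/L.
Mass balance at complete mixing: C_std·(Q_w + Q_r) = Q_w·C_e + Q_r·C_b.
Rearranging, Q_w = Q_r·(C_std − C_b)/(C_e − C_std) = 4.7·(0.0065 − 0.000624) / (0.0537 − 0.0065) = 0.5851 m³/s.
= 50.55 ML/d.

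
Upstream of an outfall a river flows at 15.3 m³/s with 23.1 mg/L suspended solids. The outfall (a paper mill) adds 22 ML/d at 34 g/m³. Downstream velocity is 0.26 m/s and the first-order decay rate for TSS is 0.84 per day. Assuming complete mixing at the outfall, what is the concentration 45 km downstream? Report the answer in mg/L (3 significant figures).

22 ML/d = 0.2546 m³/s.
After complete mixing, C₀ = (0.2546·34 + 15.3·23.1) / 15.55 = 23.28 mg/L.
Travel time t = 4.5e+04 m / 0.26 m/s = 1.731e+05 s = 2.003 d.
C = 23.28·exp(−0.84·2.003) = 23.28·0.1859 = 4.327 mg/L.

4.33 mg/L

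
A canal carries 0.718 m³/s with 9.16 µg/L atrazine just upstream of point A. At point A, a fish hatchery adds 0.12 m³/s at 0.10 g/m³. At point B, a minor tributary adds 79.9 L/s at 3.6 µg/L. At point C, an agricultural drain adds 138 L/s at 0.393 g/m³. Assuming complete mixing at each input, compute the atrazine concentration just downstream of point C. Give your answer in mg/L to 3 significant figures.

0.0692 mg/L

9.16 µg/L = 0.00916 mg/L.
After input A: C = (0.718·0.00916 + 0.12·0.1) / 0.838 = 0.02217 mg/L.
79.9 L/s = 0.0799 m³/s.
3.6 µg/L = 0.0036 mg/L.
After input B: C = (0.838·0.02217 + 0.0799·0.0036) / 0.9179 = 0.02055 mg/L.
138 L/s = 0.138 m³/s.
After input C: C = (0.9179·0.02055 + 0.138·0.393) / 1.056 = 0.06923 mg/L.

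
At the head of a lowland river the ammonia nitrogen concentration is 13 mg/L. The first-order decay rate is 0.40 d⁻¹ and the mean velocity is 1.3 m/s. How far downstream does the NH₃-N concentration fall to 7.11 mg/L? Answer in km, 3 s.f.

From C = C₀·e^(−kt), t = ln(C₀/C)/k = ln(13/7.11)/0.40 = 0.6034/0.40 = 1.509 d.
Distance = v·t = 1.3 m/s × 1.303e+05 s = 1.694e+05 m = 169.4 km.

169 km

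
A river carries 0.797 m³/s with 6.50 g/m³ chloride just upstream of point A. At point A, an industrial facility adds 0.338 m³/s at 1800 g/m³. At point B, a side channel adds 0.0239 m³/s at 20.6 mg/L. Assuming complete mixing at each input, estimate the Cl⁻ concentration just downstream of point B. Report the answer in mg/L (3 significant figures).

530 mg/L

After input A: C = (0.797·6.5 + 0.338·1800) / 1.135 = 540.6 mg/L.
After input B: C = (1.135·540.6 + 0.0239·20.6) / 1.159 = 529.9 mg/L.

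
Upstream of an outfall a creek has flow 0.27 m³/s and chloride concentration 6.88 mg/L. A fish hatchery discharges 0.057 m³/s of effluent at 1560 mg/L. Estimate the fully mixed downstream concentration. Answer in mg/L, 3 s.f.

By mass balance at complete mixing, C = (0.057·1560 + 0.27·6.88) / (0.057 + 0.27) = 90.78/0.327 = 277.6 mg/L.

278 mg/L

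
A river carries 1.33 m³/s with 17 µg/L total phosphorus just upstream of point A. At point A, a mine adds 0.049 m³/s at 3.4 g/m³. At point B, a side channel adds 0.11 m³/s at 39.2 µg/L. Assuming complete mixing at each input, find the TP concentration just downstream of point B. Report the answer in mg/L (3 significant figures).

0.130 mg/L

17 µg/L = 0.017 mg/L.
After input A: C = (1.33·0.017 + 0.049·3.4) / 1.379 = 0.1372 mg/L.
39.2 µg/L = 0.0392 mg/L.
After input B: C = (1.379·0.1372 + 0.11·0.0392) / 1.489 = 0.13 mg/L.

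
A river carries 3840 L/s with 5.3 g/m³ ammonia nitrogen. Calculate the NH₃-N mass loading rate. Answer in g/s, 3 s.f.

20.4 g/s

3840 L/s = 3.84 m³/s.
Mass flux = Q·C = 3.84 m³/s × 5.3 g/m³ = 20.35 g/s.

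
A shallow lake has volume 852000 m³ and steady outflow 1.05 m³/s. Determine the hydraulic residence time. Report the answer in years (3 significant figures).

Q = 1.05 m³/s × 3.156e+07 s/yr = 3.314e+07 m³/yr.
Hydraulic residence time τ = V/Q = 852000/3.314e+07 = 0.02571 yr.

0.0257 yr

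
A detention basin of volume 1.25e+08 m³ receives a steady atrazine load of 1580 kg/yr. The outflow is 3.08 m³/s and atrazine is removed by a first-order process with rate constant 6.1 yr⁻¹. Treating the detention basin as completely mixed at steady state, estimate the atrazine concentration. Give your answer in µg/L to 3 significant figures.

1.84 µg/L

Outflow Q = 3.08 m³/s × 3.156e+07 s/yr = 9.72e+07 m³/yr.
Steady-state CSTR mass balance: W = Q·C + k·V·C, so C = W/(Q + kV).
Q + kV = 9.72e+07 + 6.1·1.25e+08 = 8.597e+08 m³/yr.
C = 1580/8.597e+08 = 1.838e-06 kg/m³ = 0.001838 mg/L = 1.838 µg/L.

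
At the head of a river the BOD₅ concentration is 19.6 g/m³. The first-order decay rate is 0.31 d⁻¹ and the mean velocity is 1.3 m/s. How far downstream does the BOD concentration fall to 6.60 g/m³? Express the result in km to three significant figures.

From C = C₀·e^(−kt), t = ln(C₀/C)/k = ln(19.6/6.60)/0.31 = 1.088/0.31 = 3.511 d.
Distance = v·t = 1.3 m/s × 3.034e+05 s = 3.944e+05 m = 394.4 km.

394 km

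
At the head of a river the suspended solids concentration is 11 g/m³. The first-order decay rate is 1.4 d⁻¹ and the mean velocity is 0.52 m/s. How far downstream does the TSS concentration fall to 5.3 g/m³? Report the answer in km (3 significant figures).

From C = C₀·e^(−kt), t = ln(C₀/C)/k = ln(11/5.3)/1.4 = 0.7302/1.4 = 0.5216 d.
Distance = v·t = 0.52 m/s × 4.506e+04 s = 2.343e+04 m = 23.43 km.

23.4 km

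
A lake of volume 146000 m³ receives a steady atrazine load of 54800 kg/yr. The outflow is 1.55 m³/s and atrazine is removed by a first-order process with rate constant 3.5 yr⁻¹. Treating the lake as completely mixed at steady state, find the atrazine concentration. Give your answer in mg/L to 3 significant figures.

1.11 mg/L

Outflow Q = 1.55 m³/s × 3.156e+07 s/yr = 4.891e+07 m³/yr.
Steady-state CSTR mass balance: W = Q·C + k·V·C, so C = W/(Q + kV).
Q + kV = 4.891e+07 + 3.5·146000 = 4.943e+07 m³/yr.
C = 54800/4.943e+07 = 0.001109 kg/m³ = 1.109 mg/L.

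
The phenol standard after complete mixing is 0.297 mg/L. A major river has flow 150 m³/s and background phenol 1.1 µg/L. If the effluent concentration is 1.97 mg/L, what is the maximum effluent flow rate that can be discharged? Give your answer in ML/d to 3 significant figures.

1.1 µg/L = 0.0011 mg/L.
Mass balance at complete mixing: C_std·(Q_w + Q_r) = Q_w·C_e + Q_r·C_b.
Rearranging, Q_w = Q_r·(C_std − C_b)/(C_e − C_std) = 150·(0.297 − 0.0011) / (1.97 − 0.297) = 26.53 m³/s.
= 2292 ML/d.

2290 ML/d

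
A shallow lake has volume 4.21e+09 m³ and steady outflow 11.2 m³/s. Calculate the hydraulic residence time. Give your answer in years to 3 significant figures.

Q = 11.2 m³/s × 3.156e+07 s/yr = 3.534e+08 m³/yr.
Hydraulic residence time τ = V/Q = 4.21e+09/3.534e+08 = 11.91 yr.

11.9 yr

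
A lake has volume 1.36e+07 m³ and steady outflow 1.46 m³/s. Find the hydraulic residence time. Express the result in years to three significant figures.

0.295 yr

Q = 1.46 m³/s × 3.156e+07 s/yr = 4.607e+07 m³/yr.
Hydraulic residence time τ = V/Q = 1.36e+07/4.607e+07 = 0.2952 yr.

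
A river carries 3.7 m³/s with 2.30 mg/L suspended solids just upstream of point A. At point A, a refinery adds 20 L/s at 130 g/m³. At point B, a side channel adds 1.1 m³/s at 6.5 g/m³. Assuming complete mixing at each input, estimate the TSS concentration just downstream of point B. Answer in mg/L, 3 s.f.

20 L/s = 0.02 m³/s.
After input A: C = (3.7·2.3 + 0.02·130) / 3.72 = 2.987 mg/L.
After input B: C = (3.72·2.987 + 1.1·6.5) / 4.82 = 3.788 mg/L.

3.79 mg/L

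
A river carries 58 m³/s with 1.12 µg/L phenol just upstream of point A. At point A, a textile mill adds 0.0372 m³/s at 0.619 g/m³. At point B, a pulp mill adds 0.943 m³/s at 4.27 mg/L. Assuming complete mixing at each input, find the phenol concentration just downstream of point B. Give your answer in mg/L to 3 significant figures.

1.12 µg/L = 0.00112 mg/L.
After input A: C = (58·0.00112 + 0.0372·0.619) / 58.04 = 0.001516 mg/L.
After input B: C = (58.04·0.001516 + 0.943·4.27) / 58.98 = 0.06976 mg/L.

0.0698 mg/L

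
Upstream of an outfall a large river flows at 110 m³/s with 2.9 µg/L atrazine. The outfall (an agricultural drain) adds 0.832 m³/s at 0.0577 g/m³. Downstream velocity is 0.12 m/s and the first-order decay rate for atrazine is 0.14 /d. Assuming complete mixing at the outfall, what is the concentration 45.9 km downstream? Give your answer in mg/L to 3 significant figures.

2.9 µg/L = 0.0029 mg/L.
After complete mixing, C₀ = (0.832·0.0577 + 110·0.0029) / 110.8 = 0.003311 mg/L.
Travel time t = 4.59e+04 m / 0.12 m/s = 3.825e+05 s = 4.427 d.
C = 0.003311·exp(−0.14·4.427) = 0.003311·0.5381 = 0.001782 mg/L.

0.00178 mg/L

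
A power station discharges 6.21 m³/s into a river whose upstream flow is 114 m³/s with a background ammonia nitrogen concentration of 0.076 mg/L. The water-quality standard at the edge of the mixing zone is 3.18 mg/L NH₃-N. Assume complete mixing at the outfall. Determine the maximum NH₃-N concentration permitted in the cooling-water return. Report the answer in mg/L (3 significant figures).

Mass balance: 3.18·120.2 = 6.21·Cₑ + 114·0.076.
Cₑ = (382.3 − 8.664) / 6.21 = 60.16 mg/L.

60.2 mg/L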